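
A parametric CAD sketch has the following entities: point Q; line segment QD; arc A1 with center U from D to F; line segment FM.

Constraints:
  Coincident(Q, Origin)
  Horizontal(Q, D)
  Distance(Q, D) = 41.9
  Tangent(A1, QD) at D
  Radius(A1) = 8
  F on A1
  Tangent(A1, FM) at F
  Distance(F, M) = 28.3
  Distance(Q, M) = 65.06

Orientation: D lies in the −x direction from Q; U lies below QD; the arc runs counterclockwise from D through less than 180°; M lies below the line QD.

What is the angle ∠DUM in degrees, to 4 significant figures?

152.7°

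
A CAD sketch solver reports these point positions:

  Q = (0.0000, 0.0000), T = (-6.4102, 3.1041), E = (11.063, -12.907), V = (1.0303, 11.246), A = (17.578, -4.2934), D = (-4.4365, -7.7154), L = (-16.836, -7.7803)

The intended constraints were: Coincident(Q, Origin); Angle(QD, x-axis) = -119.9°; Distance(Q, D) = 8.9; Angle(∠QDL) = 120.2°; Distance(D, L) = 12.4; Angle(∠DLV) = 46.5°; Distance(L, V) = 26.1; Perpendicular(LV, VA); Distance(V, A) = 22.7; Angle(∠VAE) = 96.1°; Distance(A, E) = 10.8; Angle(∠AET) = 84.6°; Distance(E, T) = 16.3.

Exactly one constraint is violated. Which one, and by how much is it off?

Distance(E, T) = 16.3 — off by 7.40.

Q = (0.00, 0.00) ✓; QD at -119.9° ✓; |QD| = 8.900 ✓; ∠QDL = 120.2° ✓; |DL| = 12.40 ✓; ∠DLV = 46.50° ✓; |LV| = 26.10 ✓; ∠(LV, VA) = 90.00° ✓; |VA| = 22.70 ✓; ∠VAE = 96.10° ✓; |AE| = 10.80 ✓; ∠AET = 84.60° ✓; |ET| = 23.70 ✗.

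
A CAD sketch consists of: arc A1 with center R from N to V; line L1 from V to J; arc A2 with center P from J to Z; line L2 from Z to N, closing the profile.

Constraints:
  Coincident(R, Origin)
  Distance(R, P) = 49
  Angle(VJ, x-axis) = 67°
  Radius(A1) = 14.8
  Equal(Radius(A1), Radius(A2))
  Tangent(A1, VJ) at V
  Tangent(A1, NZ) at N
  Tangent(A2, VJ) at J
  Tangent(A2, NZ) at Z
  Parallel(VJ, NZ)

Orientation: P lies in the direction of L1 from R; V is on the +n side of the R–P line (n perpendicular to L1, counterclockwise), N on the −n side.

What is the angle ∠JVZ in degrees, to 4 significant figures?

31.14°

The slot axis is L1's direction at 67.0°, so u = (cos 67.0°, sin 67.0°) = (0.3907, 0.9205) and n = (−sin 67.0°, cos 67.0°) = (-0.9205, 0.3907). R is at the origin and P lies 49.0 along u from R, so P = 49.0·u = (19.15, 45.10). Tangency of A1 to both parallel lines with radius 14.8 puts V and N at R ± 14.8·n: V = (-13.62, 5.783), N = (13.62, -5.783). Equal radii place J and Z the same way about P: J = P + 14.8·n = (5.522, 50.89), Z = P − 14.8·n = (32.77, 39.32). Then cos ∠JVZ = VJ·VZ / (|VJ||VZ|), giving 31.14°.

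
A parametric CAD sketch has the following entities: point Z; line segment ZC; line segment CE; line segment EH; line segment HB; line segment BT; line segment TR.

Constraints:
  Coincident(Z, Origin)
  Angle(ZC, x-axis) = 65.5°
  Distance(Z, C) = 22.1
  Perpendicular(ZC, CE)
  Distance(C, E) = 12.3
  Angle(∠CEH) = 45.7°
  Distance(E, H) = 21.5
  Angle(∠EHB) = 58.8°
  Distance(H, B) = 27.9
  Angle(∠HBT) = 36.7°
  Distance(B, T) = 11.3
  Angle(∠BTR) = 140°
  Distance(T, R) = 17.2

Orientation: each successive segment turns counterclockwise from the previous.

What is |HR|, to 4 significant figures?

6.000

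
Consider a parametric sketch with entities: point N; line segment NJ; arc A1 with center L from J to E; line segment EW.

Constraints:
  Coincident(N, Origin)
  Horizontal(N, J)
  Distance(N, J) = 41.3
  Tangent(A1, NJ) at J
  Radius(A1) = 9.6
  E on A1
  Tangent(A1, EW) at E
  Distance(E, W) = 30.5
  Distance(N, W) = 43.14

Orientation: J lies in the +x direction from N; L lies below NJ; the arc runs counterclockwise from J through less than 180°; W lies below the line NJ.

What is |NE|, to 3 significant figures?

32.8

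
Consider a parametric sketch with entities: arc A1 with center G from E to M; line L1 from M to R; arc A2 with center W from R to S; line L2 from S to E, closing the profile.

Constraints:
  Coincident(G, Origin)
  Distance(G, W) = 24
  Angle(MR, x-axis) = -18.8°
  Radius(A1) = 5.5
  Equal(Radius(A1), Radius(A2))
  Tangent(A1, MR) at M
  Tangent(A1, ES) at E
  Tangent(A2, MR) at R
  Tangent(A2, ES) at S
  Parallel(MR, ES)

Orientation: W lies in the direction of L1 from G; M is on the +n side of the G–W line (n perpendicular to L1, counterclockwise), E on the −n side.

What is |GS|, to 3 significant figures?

24.6

Tangency of A1 to both parallel lines with radius 5.5 puts M and E at G ± 5.5·n: M = (1.77, 5.21), E = (-1.77, -5.21). Equal radii place R and S the same way about W: R = W + 5.5·n = (24.5, -2.53), S = W − 5.5·n = (20.9, -12.9). Then |GS| = |S − G| = 24.6.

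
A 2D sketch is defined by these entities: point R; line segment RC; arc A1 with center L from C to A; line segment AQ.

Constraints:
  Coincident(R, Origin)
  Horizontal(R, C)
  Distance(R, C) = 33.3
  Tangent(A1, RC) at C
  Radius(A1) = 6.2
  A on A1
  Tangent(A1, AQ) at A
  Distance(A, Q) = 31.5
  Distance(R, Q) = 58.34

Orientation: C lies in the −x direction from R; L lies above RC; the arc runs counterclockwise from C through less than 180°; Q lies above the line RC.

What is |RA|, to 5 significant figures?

29.850

R is at the origin; R and C share the same y with |RC| = 33.3 and C on the −x side, so C = (-33.300, 0.0000). A1 meets RC tangentially, so LC is at right angles to RC, so L = C + (0, 6.2) = (-33.300, 6.2000). Since LA ⟂ AQ (tangency), |LQ| = √(6.2² + 31.5²) = 32.104 regardless of where A sits on A1. So Q lies on both circle(R, 58.34) and circle(L, 32.104); the above-RC intersection is Q = (-46.230, 35.585). A is the foot of the tangent from Q: A = (-28.214, 9.7460).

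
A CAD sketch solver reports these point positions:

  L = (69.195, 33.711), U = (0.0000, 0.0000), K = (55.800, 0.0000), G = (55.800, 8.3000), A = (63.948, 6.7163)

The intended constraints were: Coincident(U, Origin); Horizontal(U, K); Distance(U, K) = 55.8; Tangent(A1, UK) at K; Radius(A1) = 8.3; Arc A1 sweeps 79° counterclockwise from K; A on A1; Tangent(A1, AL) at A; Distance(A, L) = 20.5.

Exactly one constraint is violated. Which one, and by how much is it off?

Distance(A, L) = 20.5 — off by 7.00.

U = (0.00, 0.00) ✓; U.y = 0.00, K.y = 0.00 ✓; |UK| = 55.80 ✓; ∠(GK, KU) = 90.00° ✓; |GK| = 8.300 ✓; bearing(G→A) − bearing(G→K) = 79.00° ✓; |GA| = 8.300 ✓; ∠(GA, AL) = 90.00° ✓; |AL| = 27.50 ✗.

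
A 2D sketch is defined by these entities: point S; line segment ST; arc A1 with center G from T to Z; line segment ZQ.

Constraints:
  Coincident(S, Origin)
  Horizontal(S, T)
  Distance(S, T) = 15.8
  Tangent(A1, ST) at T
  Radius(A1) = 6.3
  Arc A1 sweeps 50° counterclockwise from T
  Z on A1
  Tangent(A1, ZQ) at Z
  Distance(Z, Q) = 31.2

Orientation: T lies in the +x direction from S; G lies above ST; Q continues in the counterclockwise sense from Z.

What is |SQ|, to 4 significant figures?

48.36

On A1, T sits at bearing -90° from G; a 50° counterclockwise sweep puts Z at bearing -40°, so Z = G + 6.3·(cos -40°, sin -40°) = (20.63, 2.250). The tangent condition forces GZ to be normal to ZQ, so ZQ runs along (−sin -40°, cos -40°); with |ZQ| = 31.2, Q = (40.68, 26.15). Then |SQ| = |Q − S| = 48.36.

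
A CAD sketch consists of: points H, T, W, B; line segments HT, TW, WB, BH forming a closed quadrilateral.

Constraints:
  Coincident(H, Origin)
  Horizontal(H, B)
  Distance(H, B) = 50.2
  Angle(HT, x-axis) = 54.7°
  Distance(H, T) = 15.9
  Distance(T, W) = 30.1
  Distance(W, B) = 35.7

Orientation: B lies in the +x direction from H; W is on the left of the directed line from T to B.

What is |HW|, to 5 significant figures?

45.534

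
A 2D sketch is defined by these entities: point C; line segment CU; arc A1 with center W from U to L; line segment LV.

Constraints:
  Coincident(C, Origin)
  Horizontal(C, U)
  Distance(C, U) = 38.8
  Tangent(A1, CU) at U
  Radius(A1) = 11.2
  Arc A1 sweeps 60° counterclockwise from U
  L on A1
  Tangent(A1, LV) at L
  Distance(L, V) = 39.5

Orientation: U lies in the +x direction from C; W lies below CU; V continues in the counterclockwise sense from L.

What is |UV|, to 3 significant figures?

49.5

C is at the origin; CU is horizontal with |CU| = 38.8 and U on the +x side, so U = (38.8, 0.00). The tangent condition forces WU to be normal to CU, so W = U + (0, -11.2) = (38.8, -11.2). On A1, U sits at bearing 90° from W; a 60° counterclockwise sweep puts L at bearing 150°, so L = W + 11.2·(cos 150°, sin 150°) = (29.1, -5.60). The tangent condition forces WL to be normal to LV, so LV runs along (−sin 150°, cos 150°); with |LV| = 39.5, V = (9.35, -39.8). Then |UV| = |V − U| = 49.5.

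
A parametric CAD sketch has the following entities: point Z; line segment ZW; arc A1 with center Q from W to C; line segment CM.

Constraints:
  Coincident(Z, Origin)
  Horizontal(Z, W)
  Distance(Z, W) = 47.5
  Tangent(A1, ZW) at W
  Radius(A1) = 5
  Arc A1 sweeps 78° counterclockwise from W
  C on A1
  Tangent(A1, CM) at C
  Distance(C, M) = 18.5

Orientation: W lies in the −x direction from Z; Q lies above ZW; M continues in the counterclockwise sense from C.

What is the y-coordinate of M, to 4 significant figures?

22.06

Z is at the origin; ZW is horizontal with |ZW| = 47.5 and W on the −x side, so W = (-47.50, 0.000). A1 meets ZW tangentially, so QW is at right angles to ZW, so Q = W + (0, 5) = (-47.50, 5.000). On A1, W sits at bearing -90° from Q; a 78° counterclockwise sweep puts C at bearing -12°, so C = Q + 5.0·(cos -12°, sin -12°) = (-42.61, 3.960). Since A1 is tangent to CM there, QC ⟂ CM, so CM runs along (−sin -12°, cos -12°); with |CM| = 18.5, M = (-38.76, 22.06). So M.y = 22.06.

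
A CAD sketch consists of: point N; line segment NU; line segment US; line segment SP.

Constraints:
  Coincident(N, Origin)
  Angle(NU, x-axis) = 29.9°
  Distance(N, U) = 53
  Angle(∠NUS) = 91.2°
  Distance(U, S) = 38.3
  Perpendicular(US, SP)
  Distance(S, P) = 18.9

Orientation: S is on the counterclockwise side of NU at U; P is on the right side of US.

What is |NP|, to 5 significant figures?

81.982

∠NUS = 91.2°, so US runs at 29.9° + (180° − 91.2°) = 118.70° from the x-axis; with |US| = 38.3, S = U + 38.3·(cos 118.70°, sin 118.70°) = (27.553, 60.015). The perpendicularity gives SP at right angles to US; with |SP| = 18.9 on the right of US, P = S + 18.9·(0.87715, 0.48022) = (44.131, 69.091). Then |NP| = |P − N| = 81.982.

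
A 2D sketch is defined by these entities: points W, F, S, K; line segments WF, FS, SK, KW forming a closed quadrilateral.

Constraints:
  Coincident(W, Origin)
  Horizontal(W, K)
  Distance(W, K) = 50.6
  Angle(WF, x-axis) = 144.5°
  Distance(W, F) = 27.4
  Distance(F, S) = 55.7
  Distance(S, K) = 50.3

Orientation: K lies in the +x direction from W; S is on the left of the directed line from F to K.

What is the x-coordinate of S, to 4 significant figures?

25.90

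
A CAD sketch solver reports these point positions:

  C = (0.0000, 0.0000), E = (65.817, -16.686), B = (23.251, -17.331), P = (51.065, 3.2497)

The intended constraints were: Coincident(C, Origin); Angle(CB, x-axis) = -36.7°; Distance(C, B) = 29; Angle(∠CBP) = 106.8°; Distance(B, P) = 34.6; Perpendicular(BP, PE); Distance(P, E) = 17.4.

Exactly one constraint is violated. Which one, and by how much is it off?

Distance(P, E) = 17.4 — off by 7.40.

C = (0.00, 0.00) ✓; CB at -36.70° ✓; |CB| = 29.00 ✓; ∠CBP = 106.8° ✓; |BP| = 34.60 ✓; ∠(BP, PE) = 90.00° ✓; |PE| = 24.80 ✗.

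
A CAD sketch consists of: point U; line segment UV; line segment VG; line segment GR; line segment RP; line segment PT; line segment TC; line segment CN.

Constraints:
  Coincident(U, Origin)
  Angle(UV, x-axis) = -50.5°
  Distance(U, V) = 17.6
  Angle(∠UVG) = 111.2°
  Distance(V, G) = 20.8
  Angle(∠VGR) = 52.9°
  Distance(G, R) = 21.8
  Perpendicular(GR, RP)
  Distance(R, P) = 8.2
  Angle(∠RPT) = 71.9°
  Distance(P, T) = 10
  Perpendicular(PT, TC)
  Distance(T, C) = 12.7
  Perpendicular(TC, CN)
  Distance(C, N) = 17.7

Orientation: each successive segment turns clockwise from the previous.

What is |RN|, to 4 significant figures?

11.36

U is at the origin; UV runs at -50.5° with length 17.6, so V = (11.19, -13.58). ∠UVG = 111.2° gives VG at -119.3° from the x-axis; with |VG| = 20.8, G = (1.016, -31.72). ∠VGR = 52.9° gives GR at 113.6° from the x-axis; with |GR| = 21.8, R = (-7.712, -11.74). The perpendicularity gives RP at right angles to GR, so RP runs at 23.60°; with |RP| = 8.2, P = (-0.1976, -8.460). ∠RPT = 71.9° gives PT at -84.50° from the x-axis; with |PT| = 10.0, T = (0.7608, -18.41). PT is perpendicular to TC, so TC runs at -174.5°; with |TC| = 12.7, C = (-11.88, -19.63). TC ⟂ CN, so CN runs at 95.50°; with |CN| = 17.7, N = (-13.58, -2.013). Then |RN| = |N − R| = 11.36.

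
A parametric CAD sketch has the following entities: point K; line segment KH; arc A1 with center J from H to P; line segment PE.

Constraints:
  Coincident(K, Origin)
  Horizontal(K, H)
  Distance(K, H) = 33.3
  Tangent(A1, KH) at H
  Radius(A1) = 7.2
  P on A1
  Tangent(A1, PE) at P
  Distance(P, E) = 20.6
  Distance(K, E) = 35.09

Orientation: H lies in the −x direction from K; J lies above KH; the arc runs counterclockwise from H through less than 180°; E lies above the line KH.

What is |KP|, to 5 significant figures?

26.886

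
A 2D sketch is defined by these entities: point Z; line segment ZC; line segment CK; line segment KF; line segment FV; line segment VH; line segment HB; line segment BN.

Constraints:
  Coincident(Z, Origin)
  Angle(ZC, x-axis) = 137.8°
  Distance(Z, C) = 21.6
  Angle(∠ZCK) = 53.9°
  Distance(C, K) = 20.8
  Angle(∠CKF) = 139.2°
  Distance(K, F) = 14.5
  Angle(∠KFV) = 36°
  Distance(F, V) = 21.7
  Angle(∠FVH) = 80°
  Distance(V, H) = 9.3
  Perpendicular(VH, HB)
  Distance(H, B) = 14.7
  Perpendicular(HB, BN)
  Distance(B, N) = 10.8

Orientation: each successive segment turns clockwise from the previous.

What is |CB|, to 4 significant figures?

26.85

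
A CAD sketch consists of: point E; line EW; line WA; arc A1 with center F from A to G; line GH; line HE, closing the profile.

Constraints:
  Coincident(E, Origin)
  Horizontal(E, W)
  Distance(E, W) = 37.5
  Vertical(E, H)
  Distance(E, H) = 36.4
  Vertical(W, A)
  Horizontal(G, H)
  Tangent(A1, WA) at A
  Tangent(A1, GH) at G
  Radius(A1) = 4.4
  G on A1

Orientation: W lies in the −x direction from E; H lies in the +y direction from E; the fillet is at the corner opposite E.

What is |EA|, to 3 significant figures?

49.3

E is at the origin; E and W share the same y with |EW| = 37.5 and W on the −x side, so W = (-37.5, 0.00). EH is vertical with |EH| = 36.4 and H on the +y side, so H = (0.00, 36.4). The virtual corner opposite E is at (-37.5, 36.4). The tangent condition forces FA to be normal to WA and since A1 is tangent to GH there, FG ⟂ GH, with radius 4.4, so the center F sits 4.4 in from both sides at F = (-33.1, 32.0). That places the tangent points at A = (-37.5, 32.0) on WA and G = (-33.1, 36.4) on GH. Then |EA| = |A − E| = 49.3.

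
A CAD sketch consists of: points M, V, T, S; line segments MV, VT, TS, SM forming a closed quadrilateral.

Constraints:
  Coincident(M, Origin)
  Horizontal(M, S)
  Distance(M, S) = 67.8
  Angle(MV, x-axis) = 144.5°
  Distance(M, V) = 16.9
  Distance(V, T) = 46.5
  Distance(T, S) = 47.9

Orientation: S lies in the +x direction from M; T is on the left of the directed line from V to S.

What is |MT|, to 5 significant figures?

40.373

M is at the origin; MS is horizontal with |MS| = 67.8 and S in +x, so S = (67.8, 0). MV runs at 144.5° with |MV| = 16.9, so V = (-13.759, 9.8139). T is determined by |VT| = 46.5 and |TS| = 47.9 together: it lies at the intersection of circle(V, 46.5) and circle(S, 47.9). With |VS| = 82.147, the foot of the radical line on VS is 40.269 from V and the perpendicular offset is √(46.5² − 40.269²) = 23.252. Taking the left-of-VS solution: T = (29.000, 28.089).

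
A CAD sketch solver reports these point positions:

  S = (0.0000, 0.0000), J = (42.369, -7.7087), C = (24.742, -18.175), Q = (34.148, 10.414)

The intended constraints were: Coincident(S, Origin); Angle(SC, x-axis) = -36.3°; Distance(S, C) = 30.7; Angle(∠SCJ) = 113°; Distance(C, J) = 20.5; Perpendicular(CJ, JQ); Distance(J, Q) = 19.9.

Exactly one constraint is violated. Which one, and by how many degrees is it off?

Perpendicular(CJ, JQ) — off by 6.30°.

S = (0.00, 0.00) ✓; SC at -36.30° ✓; |SC| = 30.70 ✓; ∠SCJ = 113.0° ✓; |CJ| = 20.50 ✓; ∠(CJ, JQ) = 83.70° ✗; |JQ| = 19.90 ✓.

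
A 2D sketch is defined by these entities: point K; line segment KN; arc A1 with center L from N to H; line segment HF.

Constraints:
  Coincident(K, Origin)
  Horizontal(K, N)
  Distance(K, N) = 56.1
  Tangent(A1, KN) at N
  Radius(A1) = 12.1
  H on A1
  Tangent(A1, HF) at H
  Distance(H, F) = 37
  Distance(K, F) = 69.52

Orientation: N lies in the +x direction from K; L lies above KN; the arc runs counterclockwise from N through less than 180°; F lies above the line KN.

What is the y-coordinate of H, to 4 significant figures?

18.15

Checks: K.y = 0.00, N.y = 0.00 ✓; |LH| = 12.10 ✓; ∠(LH, HF) = 90.00° ✓; |HF| = 37.00 ✓; |KF| = 69.52 ✓.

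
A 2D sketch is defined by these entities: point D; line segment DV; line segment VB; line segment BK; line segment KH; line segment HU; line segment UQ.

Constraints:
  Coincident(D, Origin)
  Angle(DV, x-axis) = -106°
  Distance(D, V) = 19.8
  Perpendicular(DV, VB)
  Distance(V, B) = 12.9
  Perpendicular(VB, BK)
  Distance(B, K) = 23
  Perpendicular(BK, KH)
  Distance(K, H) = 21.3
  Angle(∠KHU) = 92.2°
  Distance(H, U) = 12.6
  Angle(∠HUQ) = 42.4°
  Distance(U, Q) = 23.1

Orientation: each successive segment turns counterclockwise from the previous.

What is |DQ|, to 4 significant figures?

10.18

D is at the origin; DV runs at -106.0° with length 19.8, so V = (-5.458, -19.03). DV ⟂ VB, so VB runs at -16.00°; with |VB| = 12.9, B = (6.943, -22.59). The perpendicularity gives BK at right angles to VB, so BK runs at 74.00°; with |BK| = 23.0, K = (13.28, -0.4797). BK is perpendicular to KH, so KH runs at 164.0°; with |KH| = 21.3, H = (-7.193, 5.391). ∠KHU = 92.2° gives HU at -108.2° from the x-axis; with |HU| = 12.6, U = (-11.13, -6.578). ∠HUQ = 42.4° gives UQ at 29.40° from the x-axis; with |UQ| = 23.1, Q = (8.997, 4.762). Then |DQ| = |Q − D| = 10.18.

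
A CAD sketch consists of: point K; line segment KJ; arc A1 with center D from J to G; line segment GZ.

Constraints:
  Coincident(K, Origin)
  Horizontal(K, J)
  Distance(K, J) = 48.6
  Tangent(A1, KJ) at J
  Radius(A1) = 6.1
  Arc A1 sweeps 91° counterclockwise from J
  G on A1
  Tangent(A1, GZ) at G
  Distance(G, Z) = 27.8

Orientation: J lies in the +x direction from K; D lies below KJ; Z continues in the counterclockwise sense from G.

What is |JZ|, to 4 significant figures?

34.46

On A1, J sits at bearing 90° from D; a 91° counterclockwise sweep puts G at bearing 181°, so G = D + 6.1·(cos 181°, sin 181°) = (42.50, -6.206). Since A1 is tangent to GZ there, DG ⟂ GZ, so GZ runs along (−sin 181°, cos 181°); with |GZ| = 27.8, Z = (42.99, -34.00). Then |JZ| = |Z − J| = 34.46.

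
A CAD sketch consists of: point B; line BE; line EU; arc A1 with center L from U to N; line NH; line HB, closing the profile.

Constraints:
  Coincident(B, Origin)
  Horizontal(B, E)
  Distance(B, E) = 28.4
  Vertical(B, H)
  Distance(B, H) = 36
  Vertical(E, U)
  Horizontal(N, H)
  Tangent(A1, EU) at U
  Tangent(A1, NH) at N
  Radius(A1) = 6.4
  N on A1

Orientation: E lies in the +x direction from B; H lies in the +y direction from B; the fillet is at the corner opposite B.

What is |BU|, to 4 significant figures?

41.02

B is at the origin; BE is horizontal with |BE| = 28.4 and E on the +x side, so E = (28.40, 0.000). BH is vertical with |BH| = 36.0 and H on the +y side, so H = (0.000, 36.00). The virtual corner opposite B is at (28.40, 36.00). A1 meets EU tangentially, so LU is at right angles to EU and since A1 is tangent to NH there, LN ⟂ NH, with radius 6.4, so the center L sits 6.4 in from both sides at L = (22.00, 29.60). That places the tangent points at U = (28.40, 29.60) on EU and N = (22.00, 36.00) on NH. Then |BU| = |U − B| = 41.02.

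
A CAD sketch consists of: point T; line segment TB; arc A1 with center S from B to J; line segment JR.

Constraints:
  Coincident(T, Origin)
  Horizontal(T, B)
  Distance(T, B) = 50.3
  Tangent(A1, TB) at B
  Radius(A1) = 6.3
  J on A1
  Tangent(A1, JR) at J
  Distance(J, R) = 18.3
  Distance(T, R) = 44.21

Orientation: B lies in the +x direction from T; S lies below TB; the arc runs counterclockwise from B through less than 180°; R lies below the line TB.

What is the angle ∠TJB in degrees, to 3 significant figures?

139°

T is at the origin; T and B share the same y with |TB| = 50.3 and B on the +x side, so B = (50.3, 0.00). Since A1 is tangent to TB there, SB ⟂ TB, so S = B + (0, -6.3) = (50.3, -6.30). Since SJ ⟂ JR (tangency), |SR| = √(6.3² + 18.3²) = 19.4 regardless of where J sits on A1. So R lies on both circle(T, 44.21) and circle(S, 19.4); the below-TB intersection is R = (38.5, -21.7). J is the foot of the tangent from R: J = (44.3, -4.31).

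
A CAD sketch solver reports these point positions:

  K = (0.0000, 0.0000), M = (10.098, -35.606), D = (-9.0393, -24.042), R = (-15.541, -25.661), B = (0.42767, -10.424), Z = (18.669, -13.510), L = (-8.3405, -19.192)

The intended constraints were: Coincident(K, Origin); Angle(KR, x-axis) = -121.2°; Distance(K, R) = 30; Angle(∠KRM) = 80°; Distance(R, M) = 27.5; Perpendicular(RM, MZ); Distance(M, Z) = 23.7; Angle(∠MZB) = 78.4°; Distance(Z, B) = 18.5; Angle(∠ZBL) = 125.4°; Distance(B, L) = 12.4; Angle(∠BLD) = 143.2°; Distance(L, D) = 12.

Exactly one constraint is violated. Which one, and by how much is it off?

Distance(L, D) = 12 — off by 7.10.

K = (0.00, 0.00) ✓; KR at -121.2° ✓; |KR| = 30.00 ✓; ∠KRM = 80.00° ✓; |RM| = 27.50 ✓; ∠(RM, MZ) = 90.00° ✓; |MZ| = 23.70 ✓; ∠MZB = 78.40° ✓; |ZB| = 18.50 ✓; ∠ZBL = 125.4° ✓; |BL| = 12.40 ✓; ∠BLD = 143.2° ✓; |LD| = 4.900 ✗.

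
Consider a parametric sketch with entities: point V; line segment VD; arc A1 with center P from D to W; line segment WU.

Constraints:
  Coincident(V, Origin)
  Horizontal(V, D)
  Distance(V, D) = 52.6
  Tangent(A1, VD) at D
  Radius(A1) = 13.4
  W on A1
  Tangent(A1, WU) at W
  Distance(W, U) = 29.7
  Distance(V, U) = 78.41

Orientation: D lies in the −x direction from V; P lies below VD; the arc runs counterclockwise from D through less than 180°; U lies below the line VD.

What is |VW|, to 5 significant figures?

67.406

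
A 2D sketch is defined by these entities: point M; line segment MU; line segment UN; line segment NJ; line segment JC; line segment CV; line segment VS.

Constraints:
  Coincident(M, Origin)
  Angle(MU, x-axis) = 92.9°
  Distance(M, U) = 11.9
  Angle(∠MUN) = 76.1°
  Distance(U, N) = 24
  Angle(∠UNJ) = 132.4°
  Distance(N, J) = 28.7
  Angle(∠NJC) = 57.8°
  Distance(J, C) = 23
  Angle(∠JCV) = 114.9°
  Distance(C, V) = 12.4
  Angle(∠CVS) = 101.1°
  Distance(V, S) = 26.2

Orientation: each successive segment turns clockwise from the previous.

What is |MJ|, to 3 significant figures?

41.6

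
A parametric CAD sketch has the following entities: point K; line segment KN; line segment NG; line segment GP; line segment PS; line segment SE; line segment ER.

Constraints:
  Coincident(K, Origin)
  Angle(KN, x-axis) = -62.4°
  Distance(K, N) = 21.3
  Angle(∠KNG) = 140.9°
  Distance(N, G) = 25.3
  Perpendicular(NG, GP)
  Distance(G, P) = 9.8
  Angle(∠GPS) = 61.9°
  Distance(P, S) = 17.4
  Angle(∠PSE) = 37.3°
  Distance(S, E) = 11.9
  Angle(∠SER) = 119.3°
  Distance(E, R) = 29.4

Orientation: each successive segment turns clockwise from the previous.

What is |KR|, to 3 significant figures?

57.3

∠PSE = 37.3° gives SE at -92.3° from the x-axis; with |SE| = 11.9, E = (5.83, -40.2). ∠SER = 119.3° gives ER at -153° from the x-axis; with |ER| = 29.4, R = (-20.4, -53.5). Then |KR| = |R − K| = 57.3.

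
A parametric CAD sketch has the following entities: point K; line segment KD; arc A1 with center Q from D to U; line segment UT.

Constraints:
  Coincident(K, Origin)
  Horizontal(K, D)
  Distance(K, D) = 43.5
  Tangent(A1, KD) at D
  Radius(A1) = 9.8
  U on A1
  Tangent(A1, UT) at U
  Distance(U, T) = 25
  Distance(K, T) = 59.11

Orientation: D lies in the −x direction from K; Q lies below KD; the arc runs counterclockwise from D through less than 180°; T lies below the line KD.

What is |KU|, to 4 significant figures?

54.38

K is at the origin; KD is horizontal with |KD| = 43.5 and D on the −x side, so D = (-43.50, 0.000). Since A1 is tangent to KD there, QD ⟂ KD, so Q = D + (0, -9.8) = (-43.50, -9.800). Since QU ⟂ UT (tangency), |QT| = √(9.8² + 25.0²) = 26.85 regardless of where U sits on A1. So T lies on both circle(K, 59.11) and circle(Q, 26.85); the below-KD intersection is T = (-46.51, -36.48). U is the foot of the tangent from T: U = (-52.97, -12.33).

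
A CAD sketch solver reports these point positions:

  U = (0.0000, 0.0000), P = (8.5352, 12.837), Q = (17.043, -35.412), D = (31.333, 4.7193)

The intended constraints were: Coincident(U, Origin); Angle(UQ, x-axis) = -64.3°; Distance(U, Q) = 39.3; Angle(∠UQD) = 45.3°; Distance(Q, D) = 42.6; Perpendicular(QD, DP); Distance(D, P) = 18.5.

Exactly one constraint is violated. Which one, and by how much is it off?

Distance(D, P) = 18.5 — off by 5.70.

U = (0.00, 0.00) ✓; UQ at -64.30° ✓; |UQ| = 39.30 ✓; ∠UQD = 45.30° ✓; |QD| = 42.60 ✓; ∠(QD, DP) = 90.00° ✓; |DP| = 24.20 ✗.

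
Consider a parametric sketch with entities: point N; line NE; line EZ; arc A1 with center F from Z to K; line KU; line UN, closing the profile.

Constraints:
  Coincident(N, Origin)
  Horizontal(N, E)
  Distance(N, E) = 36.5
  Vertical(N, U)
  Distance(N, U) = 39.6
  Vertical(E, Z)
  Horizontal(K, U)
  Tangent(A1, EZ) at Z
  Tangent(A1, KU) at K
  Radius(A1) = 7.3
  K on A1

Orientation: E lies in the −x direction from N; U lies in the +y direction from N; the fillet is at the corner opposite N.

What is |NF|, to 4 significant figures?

43.54

N is at the origin; NE is horizontal with |NE| = 36.5 and E on the −x side, so E = (-36.50, 0.000). N and U share the same x with |NU| = 39.6 and U on the +y side, so U = (0.000, 39.60). The virtual corner opposite N is at (-36.50, 39.60). Since A1 is tangent to EZ there, FZ ⟂ EZ and the tangent condition forces FK to be normal to KU, with radius 7.3, so the center F sits 7.3 in from both sides at F = (-29.20, 32.30). Then |NF| = |F − N| = 43.54.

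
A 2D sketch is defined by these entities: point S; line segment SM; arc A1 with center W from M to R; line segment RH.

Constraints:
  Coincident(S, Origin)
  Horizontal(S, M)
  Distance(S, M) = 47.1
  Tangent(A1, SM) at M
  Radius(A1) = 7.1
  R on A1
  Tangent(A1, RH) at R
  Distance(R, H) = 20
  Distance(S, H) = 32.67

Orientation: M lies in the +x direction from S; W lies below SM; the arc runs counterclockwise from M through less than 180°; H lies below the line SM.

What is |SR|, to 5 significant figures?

42.034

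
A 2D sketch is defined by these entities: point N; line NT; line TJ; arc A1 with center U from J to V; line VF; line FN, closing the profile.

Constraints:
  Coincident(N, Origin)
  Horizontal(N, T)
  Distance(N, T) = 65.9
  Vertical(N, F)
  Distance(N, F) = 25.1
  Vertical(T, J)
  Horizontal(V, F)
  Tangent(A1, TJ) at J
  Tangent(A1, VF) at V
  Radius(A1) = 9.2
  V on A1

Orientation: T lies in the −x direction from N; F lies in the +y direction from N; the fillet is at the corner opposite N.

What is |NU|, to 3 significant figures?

58.9

N is at the origin; N and T share the same y with |NT| = 65.9 and T on the −x side, so T = (-65.9, 0.00). NF is vertical with |NF| = 25.1 and F on the +y side, so F = (0.00, 25.1). The virtual corner opposite N is at (-65.9, 25.1). Since A1 is tangent to TJ there, UJ ⟂ TJ and the tangent condition forces UV to be normal to VF, with radius 9.2, so the center U sits 9.2 in from both sides at U = (-56.7, 15.9). Then |NU| = |U − N| = 58.9.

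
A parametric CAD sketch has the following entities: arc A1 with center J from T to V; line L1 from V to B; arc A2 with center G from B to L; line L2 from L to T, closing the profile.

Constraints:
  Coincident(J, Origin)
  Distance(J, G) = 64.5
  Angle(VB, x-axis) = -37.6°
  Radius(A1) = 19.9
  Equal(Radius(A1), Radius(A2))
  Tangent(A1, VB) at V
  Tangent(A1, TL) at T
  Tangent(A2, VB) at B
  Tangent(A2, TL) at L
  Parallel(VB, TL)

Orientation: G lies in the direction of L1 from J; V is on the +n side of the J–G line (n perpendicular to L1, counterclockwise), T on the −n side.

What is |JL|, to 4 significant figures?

67.50

The slot axis is L1's direction at -37.6°, so u = (cos -37.6°, sin -37.6°) = (0.7923, -0.6101) and n = (−sin -37.6°, cos -37.6°) = (0.6101, 0.7923). J is at the origin and G lies 64.5 along u from J, so G = 64.5·u = (51.10, -39.35). Tangency of A1 to both parallel lines with radius 19.9 puts V and T at J ± 19.9·n: V = (12.14, 15.77), T = (-12.14, -15.77). Equal radii place B and L the same way about G: B = G + 19.9·n = (63.24, -23.59), L = G − 19.9·n = (38.96, -55.12). Then |JL| = |L − J| = 67.50.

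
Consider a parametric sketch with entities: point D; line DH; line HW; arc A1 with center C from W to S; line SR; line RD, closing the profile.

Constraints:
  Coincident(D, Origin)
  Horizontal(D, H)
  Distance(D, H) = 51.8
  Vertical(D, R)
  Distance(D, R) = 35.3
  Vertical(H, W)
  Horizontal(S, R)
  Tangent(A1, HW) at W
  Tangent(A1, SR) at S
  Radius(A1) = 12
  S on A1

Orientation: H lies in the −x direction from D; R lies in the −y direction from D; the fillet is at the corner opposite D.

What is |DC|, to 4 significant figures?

46.12

DR is vertical with |DR| = 35.3 and R on the −y side, so R = (0.000, -35.30). The virtual corner opposite D is at (-51.80, -35.30). Since A1 is tangent to HW there, CW ⟂ HW and tangency of A1 to SR means the radius CS is perpendicular to SR, with radius 12.0, so the center C sits 12.0 in from both sides at C = (-39.80, -23.30). Then |DC| = |C − D| = 46.12.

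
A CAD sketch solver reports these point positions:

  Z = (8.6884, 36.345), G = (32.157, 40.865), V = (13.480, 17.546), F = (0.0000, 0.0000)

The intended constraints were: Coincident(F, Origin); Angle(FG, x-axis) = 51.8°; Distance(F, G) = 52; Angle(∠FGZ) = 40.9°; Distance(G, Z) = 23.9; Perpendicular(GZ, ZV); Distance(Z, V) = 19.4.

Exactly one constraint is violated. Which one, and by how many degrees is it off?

Perpendicular(GZ, ZV) — off by 3.40°.

F = (0.00, 0.00) ✓; FG at 51.80° ✓; |FG| = 52.00 ✓; ∠FGZ = 40.90° ✓; |GZ| = 23.90 ✓; ∠(GZ, ZV) = 93.40° ✗; |ZV| = 19.40 ✓.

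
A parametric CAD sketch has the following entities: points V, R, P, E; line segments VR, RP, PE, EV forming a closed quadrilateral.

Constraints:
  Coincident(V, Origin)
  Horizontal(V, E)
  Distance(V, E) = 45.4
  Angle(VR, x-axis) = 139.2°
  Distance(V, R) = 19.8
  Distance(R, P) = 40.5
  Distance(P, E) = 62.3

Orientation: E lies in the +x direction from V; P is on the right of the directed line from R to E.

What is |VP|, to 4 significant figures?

29.30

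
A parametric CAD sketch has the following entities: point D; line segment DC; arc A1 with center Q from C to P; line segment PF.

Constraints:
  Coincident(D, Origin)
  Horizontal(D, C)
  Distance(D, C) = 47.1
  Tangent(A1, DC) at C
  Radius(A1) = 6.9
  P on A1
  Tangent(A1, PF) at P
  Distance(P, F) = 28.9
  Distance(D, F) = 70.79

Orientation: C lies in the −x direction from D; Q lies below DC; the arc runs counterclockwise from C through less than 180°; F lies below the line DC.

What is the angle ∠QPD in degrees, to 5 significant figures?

24.325°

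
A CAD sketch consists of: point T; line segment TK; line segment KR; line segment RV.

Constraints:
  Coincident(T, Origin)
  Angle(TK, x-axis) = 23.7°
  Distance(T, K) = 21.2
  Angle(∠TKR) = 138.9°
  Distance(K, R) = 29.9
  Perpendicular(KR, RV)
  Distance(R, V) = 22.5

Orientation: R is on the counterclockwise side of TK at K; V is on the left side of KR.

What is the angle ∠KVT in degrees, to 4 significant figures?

26.39°

T is at the origin; TK runs at 23.7° with length 21.2, so K = 21.2·(cos 23.7°, sin 23.7°) = (19.41, 8.521). ∠TKR = 138.9°, so KR runs at 23.7° + (180° − 138.9°) = 64.80° from the x-axis; with |KR| = 29.9, R = K + 29.9·(cos 64.80°, sin 64.80°) = (32.14, 35.58). KR is perpendicular to RV; with |RV| = 22.5 on the left of KR, V = R + 22.5·(-0.9048, 0.4258) = (11.78, 45.16). Then cos ∠KVT = VK·VT / (|VK||VT|), giving 26.39°.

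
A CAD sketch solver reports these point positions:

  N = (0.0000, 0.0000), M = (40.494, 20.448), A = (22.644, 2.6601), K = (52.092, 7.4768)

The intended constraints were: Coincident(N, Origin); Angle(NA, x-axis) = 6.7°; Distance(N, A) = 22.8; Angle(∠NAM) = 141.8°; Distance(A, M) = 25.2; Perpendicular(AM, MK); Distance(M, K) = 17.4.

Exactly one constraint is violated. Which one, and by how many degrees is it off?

Perpendicular(AM, MK) — off by 3.10°.

N = (0.00, 0.00) ✓; NA at 6.700° ✓; |NA| = 22.80 ✓; ∠NAM = 141.8° ✓; |AM| = 25.20 ✓; ∠(AM, MK) = 93.10° ✗; |MK| = 17.40 ✓.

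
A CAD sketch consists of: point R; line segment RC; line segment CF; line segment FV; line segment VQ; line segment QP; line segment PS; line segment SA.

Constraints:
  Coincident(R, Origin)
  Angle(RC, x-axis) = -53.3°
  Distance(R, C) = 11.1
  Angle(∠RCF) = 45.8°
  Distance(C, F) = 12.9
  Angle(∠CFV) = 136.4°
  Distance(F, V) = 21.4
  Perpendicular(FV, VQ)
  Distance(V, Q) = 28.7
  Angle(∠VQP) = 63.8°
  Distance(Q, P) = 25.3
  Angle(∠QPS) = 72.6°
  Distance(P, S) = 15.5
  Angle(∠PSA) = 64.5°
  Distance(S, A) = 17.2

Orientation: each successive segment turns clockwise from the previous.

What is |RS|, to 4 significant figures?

8.213

∠VQP = 63.8° gives QP at -77.30° from the x-axis; with |QP| = 25.3, P = (8.303, 2.780). ∠QPS = 72.6° gives PS at 175.3° from the x-axis; with |PS| = 15.5, S = (-7.145, 4.050). Then |RS| = |S − R| = 8.213.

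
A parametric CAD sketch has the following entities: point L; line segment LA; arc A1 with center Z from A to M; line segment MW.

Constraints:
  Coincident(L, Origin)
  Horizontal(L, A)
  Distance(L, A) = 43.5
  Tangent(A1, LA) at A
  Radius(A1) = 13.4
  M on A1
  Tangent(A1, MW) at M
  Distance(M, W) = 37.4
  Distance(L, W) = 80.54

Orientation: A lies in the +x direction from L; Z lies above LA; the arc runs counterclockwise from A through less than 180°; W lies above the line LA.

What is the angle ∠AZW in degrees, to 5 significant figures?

145.46°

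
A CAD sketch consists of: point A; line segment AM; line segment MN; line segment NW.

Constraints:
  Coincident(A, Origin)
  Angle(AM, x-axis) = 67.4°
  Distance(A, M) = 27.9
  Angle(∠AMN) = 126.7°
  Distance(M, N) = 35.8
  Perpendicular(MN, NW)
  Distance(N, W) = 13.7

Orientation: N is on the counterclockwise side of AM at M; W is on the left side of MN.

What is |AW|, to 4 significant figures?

53.19

∠AMN = 126.7°, so MN runs at 67.4° + (180° − 126.7°) = 120.7° from the x-axis; with |MN| = 35.8, N = M + 35.8·(cos 120.7°, sin 120.7°) = (-7.556, 56.54). The perpendicularity gives NW at right angles to MN; with |NW| = 13.7 on the left of MN, W = N + 13.7·(-0.8599, -0.5105) = (-19.34, 49.55). Then |AW| = |W − A| = 53.19.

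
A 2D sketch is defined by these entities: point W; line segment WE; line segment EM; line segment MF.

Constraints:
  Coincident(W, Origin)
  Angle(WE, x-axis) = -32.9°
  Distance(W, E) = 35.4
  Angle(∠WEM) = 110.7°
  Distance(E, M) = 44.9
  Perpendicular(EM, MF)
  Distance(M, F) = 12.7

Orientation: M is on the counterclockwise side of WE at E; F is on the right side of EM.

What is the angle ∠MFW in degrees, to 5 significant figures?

51.411°

W is at the origin; WE runs at -32.9° with length 35.4, so E = 35.4·(cos -32.9°, sin -32.9°) = (29.723, -19.228). ∠WEM = 110.7°, so EM runs at -32.9° + (180° − 110.7°) = 36.400° from the x-axis; with |EM| = 44.9, M = E + 44.9·(cos 36.400°, sin 36.400°) = (65.862, 7.4161). EM ⟂ MF; with |MF| = 12.7 on the right of EM, F = M + 12.7·(0.59342, -0.80489) = (73.399, -2.8060). Then cos ∠MFW = FM·FW / (|FM||FW|), giving 51.411°.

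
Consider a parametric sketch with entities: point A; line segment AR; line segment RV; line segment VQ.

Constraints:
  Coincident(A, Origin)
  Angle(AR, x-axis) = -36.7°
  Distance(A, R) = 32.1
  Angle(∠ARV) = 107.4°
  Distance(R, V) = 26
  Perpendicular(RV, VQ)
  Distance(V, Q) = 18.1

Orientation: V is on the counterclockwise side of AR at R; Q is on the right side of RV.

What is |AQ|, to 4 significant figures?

60.35

A is at the origin; AR runs at -36.7° with length 32.1, so R = 32.1·(cos -36.7°, sin -36.7°) = (25.74, -19.18). ∠ARV = 107.4°, so RV runs at -36.7° + (180° − 107.4°) = 35.90° from the x-axis; with |RV| = 26.0, V = R + 26.0·(cos 35.90°, sin 35.90°) = (46.80, -3.938). RV ⟂ VQ; with |VQ| = 18.1 on the right of RV, Q = V + 18.1·(0.5864, -0.8100) = (57.41, -18.60). Then |AQ| = |Q − A| = 60.35.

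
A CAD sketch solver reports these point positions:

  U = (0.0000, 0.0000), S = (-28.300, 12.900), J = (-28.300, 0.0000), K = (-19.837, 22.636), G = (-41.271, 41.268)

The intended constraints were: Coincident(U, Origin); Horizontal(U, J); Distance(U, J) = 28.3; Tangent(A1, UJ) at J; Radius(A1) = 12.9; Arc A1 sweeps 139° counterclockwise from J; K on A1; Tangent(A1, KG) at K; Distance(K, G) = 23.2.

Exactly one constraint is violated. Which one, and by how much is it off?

Distance(K, G) = 23.2 — off by 5.20.

U = (0.00, 0.00) ✓; U.y = 0.00, J.y = 0.00 ✓; |UJ| = 28.30 ✓; ∠(SJ, JU) = 90.00° ✓; |SJ| = 12.90 ✓; bearing(S→K) − bearing(S→J) = 139.0° ✓; |SK| = 12.90 ✓; ∠(SK, KG) = 90.00° ✓; |KG| = 28.40 ✗.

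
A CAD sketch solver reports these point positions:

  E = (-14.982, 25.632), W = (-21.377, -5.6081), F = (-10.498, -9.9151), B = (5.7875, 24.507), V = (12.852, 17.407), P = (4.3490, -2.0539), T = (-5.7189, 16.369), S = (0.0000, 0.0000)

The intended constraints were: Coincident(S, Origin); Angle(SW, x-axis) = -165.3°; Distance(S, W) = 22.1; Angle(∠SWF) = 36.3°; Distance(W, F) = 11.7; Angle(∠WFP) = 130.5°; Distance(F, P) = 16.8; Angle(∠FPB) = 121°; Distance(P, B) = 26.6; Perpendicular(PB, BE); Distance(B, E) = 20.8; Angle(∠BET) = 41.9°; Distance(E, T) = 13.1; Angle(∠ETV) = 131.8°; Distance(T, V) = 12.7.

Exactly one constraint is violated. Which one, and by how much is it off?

Distance(T, V) = 12.7 — off by 5.90.

S = (0.00, 0.00) ✓; SW at -165.3° ✓; |SW| = 22.10 ✓; ∠SWF = 36.30° ✓; |WF| = 11.70 ✓; ∠WFP = 130.5° ✓; |FP| = 16.80 ✓; ∠FPB = 121.0° ✓; |PB| = 26.60 ✓; ∠(PB, BE) = 90.00° ✓; |BE| = 20.80 ✓; ∠BET = 41.90° ✓; |ET| = 13.10 ✓; ∠ETV = 131.8° ✓; |TV| = 18.60 ✗.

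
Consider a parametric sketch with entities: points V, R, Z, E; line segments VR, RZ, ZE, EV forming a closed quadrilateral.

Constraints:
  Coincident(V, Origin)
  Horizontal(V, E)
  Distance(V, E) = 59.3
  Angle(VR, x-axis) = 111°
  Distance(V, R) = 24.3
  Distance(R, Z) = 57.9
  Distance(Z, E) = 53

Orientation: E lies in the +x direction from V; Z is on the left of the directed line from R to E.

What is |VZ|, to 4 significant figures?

65.60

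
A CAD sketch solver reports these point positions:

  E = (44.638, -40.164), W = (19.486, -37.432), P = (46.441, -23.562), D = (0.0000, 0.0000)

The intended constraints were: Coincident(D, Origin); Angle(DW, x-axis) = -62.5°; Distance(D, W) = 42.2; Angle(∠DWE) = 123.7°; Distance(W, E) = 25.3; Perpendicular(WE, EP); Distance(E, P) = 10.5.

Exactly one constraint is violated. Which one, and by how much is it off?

Distance(E, P) = 10.5 — off by 6.20.

D = (0.00, 0.00) ✓; DW at -62.50° ✓; |DW| = 42.20 ✓; ∠DWE = 123.7° ✓; |WE| = 25.30 ✓; ∠(WE, EP) = 90.00° ✓; |EP| = 16.70 ✗.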